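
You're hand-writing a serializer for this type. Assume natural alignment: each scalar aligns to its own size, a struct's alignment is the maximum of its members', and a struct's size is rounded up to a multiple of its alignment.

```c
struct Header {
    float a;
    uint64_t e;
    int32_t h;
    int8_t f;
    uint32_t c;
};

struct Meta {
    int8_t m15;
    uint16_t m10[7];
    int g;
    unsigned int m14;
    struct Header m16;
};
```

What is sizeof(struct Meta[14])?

784

Header: 0..4  a  (4B, 4-aligned); 4..8  -- padding (4B); 8..16  e  (8B, 8-aligned); 16..20  h  (4B, 4-aligned); 20..21  f  (1B, 1-aligned); 21..24  -- padding (3B); 24..28  c  (4B, 4-aligned); 28..32  -- tail padding (4B); sizeof = 32, alignof = 8
0..1  m15  (1B, 1-aligned)
1..2  -- padding (1B)
2..16  m10  (14B, 2-aligned)
16..20  g  (4B, 4-aligned)
20..24  m14  (4B, 4-aligned)
24..56  m16  (32B, 8-aligned)
sizeof = 56, alignof = 8
array of 14: 14 × 56 = 784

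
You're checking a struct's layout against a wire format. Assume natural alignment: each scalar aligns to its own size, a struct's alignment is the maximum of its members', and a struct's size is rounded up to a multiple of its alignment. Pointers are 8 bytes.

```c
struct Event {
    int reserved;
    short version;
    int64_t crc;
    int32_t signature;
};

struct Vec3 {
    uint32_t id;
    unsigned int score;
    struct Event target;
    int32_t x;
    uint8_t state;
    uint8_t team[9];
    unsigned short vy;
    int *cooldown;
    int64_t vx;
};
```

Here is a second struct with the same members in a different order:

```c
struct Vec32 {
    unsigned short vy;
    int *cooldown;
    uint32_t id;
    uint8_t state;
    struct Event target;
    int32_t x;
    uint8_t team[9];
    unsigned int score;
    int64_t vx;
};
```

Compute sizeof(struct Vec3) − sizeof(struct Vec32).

Event: @0: reserved [4B, align 4] → 4; @4: version [2B, align 2] → 6; +2 pad (align 8); @8: crc [8B, align 8] → 16; @16: signature [4B, align 4] → 20; +4 tail pad (align 8); size 24, align 8
@0: id [4B, align 4] → 4
@4: score [4B, align 4] → 8
@8: target [24B, align 8] → 32
@32: x [4B, align 4] → 36
@36: state [1B, align 1] → 37
@37: team [9B, align 1] → 46
@46: vy [2B, align 2] → 48
@48: cooldown [8B, align 8] → 56
@56: vx [8B, align 8] → 64
size 64, align 8
— Vec32 —
@0: vy [2B, align 2] → 2
+6 pad (align 8)
@8: cooldown [8B, align 8] → 16
@16: id [4B, align 4] → 20
@20: state [1B, align 1] → 21
+3 pad (align 8)
@24: target [24B, align 8] → 48
@48: x [4B, align 4] → 52
@52: team [9B, align 1] → 61
+3 pad (align 4)
@64: score [4B, align 4] → 68
+4 pad (align 8)
@72: vx [8B, align 8] → 80
size 80, align 8
64 − 80 = -16

-16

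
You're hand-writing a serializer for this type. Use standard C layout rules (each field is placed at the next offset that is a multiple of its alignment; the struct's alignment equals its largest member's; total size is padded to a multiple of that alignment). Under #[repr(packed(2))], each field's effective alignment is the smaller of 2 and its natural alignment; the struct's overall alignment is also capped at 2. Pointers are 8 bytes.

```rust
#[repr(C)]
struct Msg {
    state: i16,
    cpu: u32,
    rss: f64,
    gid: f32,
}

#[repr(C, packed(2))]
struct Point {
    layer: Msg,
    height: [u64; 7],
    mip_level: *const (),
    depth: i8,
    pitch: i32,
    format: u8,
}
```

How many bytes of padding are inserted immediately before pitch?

Msg: 0..2  state  (2B, 2-aligned); 2..4  -- padding (2B); 4..8  cpu  (4B, 4-aligned); 8..16  rss  (8B, 8-aligned); 16..20  gid  (4B, 4-aligned); 20..24  -- tail padding (4B); sizeof = 24, alignof = 8
0..24  layer  (24B, 2-aligned)
24..80  height  (56B, 2-aligned)
80..88  mip_level  (8B, 2-aligned)
88..89  depth  (1B, 1-aligned)
89..90  -- padding (1B)
90..94  pitch  (4B, 2-aligned)

1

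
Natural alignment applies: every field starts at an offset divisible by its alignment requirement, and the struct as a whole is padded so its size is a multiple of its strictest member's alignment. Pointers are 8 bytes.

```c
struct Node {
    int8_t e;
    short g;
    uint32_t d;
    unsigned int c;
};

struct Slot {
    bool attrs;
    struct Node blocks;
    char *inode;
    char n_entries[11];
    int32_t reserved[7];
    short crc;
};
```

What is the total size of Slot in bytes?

Node: e at 0 (size 1, align 1) → ends 1; pad 1 to align 2 for g; g at 2 (size 2, align 2) → ends 4; d at 4 (size 4, align 4) → ends 8; c at 8 (size 4, align 4) → ends 12; total 12 bytes, alignment 4
attrs at 0 (size 1, align 1) → ends 1
pad 3 to align 4 for blocks
blocks at 4 (size 12, align 4) → ends 16
inode at 16 (size 8, align 8) → ends 24
n_entries at 24 (size 11, align 1) → ends 35
pad 1 to align 4 for reserved
reserved at 36 (size 28, align 4) → ends 64
crc at 64 (size 2, align 2) → ends 66
tail pad 6 to reach multiple of 8
total 72 bytes, alignment 8

72 bytes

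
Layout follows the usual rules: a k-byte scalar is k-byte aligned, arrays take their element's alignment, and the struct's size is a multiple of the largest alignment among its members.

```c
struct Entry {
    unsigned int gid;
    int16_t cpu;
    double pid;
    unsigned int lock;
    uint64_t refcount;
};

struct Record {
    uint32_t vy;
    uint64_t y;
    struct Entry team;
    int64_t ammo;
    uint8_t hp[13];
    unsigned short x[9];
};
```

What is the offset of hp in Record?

56

Entry: @0: gid [4B, align 4] → 4; @4: cpu [2B, align 2] → 6; +2 pad (align 8); @8: pid [8B, align 8] → 16; @16: lock [4B, align 4] → 20; +4 pad (align 8); @24: refcount [8B, align 8] → 32; size 32, align 8
@0: vy [4B, align 4] → 4
+4 pad (align 8)
@8: y [8B, align 8] → 16
@16: team [32B, align 8] → 48
@48: ammo [8B, align 8] → 56
@56: hp [13B, align 1] → 69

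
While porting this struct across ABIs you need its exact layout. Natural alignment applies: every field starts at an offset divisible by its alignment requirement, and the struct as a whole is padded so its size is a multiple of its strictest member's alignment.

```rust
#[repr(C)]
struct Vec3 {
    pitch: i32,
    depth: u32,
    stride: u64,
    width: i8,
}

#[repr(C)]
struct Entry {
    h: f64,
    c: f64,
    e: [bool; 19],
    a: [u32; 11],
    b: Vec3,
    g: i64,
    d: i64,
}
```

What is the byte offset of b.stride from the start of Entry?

88

Vec3: pitch at 0 (size 4, align 4) → ends 4; depth at 4 (size 4, align 4) → ends 8; stride at 8 (size 8, align 8) → ends 16; width at 16 (size 1, align 1) → ends 17; tail pad 7 to reach multiple of 8; total 24 bytes, alignment 8
h at 0 (size 8, align 8) → ends 8
c at 8 (size 8, align 8) → ends 16
e at 16 (size 19, align 1) → ends 35
pad 1 to align 4 for a
a at 36 (size 44, align 4) → ends 80
b at 80 (size 24, align 8) → ends 104
within Vec3: stride at 8
80 + 8 = 88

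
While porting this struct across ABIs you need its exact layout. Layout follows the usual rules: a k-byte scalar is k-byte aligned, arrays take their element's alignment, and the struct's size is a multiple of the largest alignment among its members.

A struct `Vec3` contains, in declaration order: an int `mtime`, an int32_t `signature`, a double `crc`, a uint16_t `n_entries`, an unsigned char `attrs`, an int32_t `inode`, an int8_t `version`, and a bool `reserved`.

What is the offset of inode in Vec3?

20

0..4  mtime  (4B, 4-aligned)
4..8  signature  (4B, 4-aligned)
8..16  crc  (8B, 8-aligned)
16..18  n_entries  (2B, 2-aligned)
18..19  attrs  (1B, 1-aligned)
19..20  -- padding (1B)
20..24  inode  (4B, 4-aligned)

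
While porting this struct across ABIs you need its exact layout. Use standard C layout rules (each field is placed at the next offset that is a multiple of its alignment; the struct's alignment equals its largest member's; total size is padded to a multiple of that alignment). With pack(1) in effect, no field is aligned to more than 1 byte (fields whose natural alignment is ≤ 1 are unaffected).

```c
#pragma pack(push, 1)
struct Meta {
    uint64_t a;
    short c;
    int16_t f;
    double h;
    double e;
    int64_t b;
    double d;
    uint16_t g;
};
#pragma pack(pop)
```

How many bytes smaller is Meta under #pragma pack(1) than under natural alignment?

natural layout:
  0..8  a  (8B, 8-aligned)
  8..10  c  (2B, 2-aligned)
  10..12  f  (2B, 2-aligned)
  12..16  -- padding (4B)
  16..24  h  (8B, 8-aligned)
  24..32  e  (8B, 8-aligned)
  32..40  b  (8B, 8-aligned)
  40..48  d  (8B, 8-aligned)
  48..50  g  (2B, 2-aligned)
  50..56  -- tail padding (6B)
  sizeof = 56, alignof = 8
packed(1) layout:
  0..8  a  (8B, 1-aligned)
  8..10  c  (2B, 1-aligned)
  10..12  f  (2B, 1-aligned)
  12..20  h  (8B, 1-aligned)
  20..28  e  (8B, 1-aligned)
  28..36  b  (8B, 1-aligned)
  36..44  d  (8B, 1-aligned)
  44..46  g  (2B, 1-aligned)
  sizeof = 46, alignof = 1
56 − 46 = 10

10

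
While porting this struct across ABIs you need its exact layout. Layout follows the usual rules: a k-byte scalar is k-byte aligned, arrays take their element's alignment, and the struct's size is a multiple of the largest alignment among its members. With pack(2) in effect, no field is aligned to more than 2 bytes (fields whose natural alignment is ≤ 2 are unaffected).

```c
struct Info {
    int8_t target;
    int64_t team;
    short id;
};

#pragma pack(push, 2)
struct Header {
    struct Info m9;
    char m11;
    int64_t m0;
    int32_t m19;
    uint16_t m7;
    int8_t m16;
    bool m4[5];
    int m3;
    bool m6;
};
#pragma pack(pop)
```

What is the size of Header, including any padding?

52 bytes

Info: 0..1  target  (1B, 1-aligned); 1..8  -- padding (7B); 8..16  team  (8B, 8-aligned); 16..18  id  (2B, 2-aligned); 18..24  -- tail padding (6B); sizeof = 24, alignof = 8
0..24  m9  (24B, 2-aligned)
24..25  m11  (1B, 1-aligned)
25..26  -- padding (1B)
26..34  m0  (8B, 2-aligned)
34..38  m19  (4B, 2-aligned)
38..40  m7  (2B, 2-aligned)
40..41  m16  (1B, 1-aligned)
41..46  m4  (5B, 1-aligned)
46..50  m3  (4B, 2-aligned)
50..51  m6  (1B, 1-aligned)
51..52  -- tail padding (1B)
sizeof = 52, alignof = 2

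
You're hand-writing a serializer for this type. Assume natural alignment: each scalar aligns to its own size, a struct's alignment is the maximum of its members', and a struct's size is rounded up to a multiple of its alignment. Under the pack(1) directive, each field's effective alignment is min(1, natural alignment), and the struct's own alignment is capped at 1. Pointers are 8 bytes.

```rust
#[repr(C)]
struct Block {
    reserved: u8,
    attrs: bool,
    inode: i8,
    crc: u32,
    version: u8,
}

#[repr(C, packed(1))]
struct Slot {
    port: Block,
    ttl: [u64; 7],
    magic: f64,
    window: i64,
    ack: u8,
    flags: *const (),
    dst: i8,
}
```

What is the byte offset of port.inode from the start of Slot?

2

Block: @0: reserved [1B, align 1] → 1; @1: attrs [1B, align 1] → 2; @2: inode [1B, align 1] → 3; +1 pad (align 4); @4: crc [4B, align 4] → 8; @8: version [1B, align 1] → 9; +3 tail pad (align 4); size 12, align 4
@0: port [12B, align 1] → 12
within Block: inode at 2
0 + 2 = 2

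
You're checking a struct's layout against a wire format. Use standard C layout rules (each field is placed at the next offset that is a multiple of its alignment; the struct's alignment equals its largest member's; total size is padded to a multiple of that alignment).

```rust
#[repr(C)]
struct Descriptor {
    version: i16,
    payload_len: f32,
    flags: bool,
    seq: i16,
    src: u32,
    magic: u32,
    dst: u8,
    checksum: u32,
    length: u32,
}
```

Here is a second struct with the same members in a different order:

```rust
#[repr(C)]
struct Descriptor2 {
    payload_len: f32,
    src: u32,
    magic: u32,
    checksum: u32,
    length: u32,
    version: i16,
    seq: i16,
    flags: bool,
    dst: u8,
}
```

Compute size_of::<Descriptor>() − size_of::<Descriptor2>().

4

@0: version [2B, align 2] → 2
+2 pad (align 4)
@4: payload_len [4B, align 4] → 8
@8: flags [1B, align 1] → 9
+1 pad (align 2)
@10: seq [2B, align 2] → 12
@12: src [4B, align 4] → 16
@16: magic [4B, align 4] → 20
@20: dst [1B, align 1] → 21
+3 pad (align 4)
@24: checksum [4B, align 4] → 28
@28: length [4B, align 4] → 32
size 32, align 4
— Descriptor2 —
@0: payload_len [4B, align 4] → 4
@4: src [4B, align 4] → 8
@8: magic [4B, align 4] → 12
@12: checksum [4B, align 4] → 16
@16: length [4B, align 4] → 20
@20: version [2B, align 2] → 22
@22: seq [2B, align 2] → 24
@24: flags [1B, align 1] → 25
@25: dst [1B, align 1] → 26
+2 tail pad (align 4)
size 28, align 4
32 − 28 = 4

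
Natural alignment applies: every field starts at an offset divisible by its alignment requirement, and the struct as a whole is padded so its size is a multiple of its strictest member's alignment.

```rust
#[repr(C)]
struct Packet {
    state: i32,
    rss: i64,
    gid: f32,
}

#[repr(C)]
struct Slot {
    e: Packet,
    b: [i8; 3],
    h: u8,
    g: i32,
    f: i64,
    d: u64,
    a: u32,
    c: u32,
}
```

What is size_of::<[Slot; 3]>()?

Packet: @0: state [4B, align 4] → 4; +4 pad (align 8); @8: rss [8B, align 8] → 16; @16: gid [4B, align 4] → 20; +4 tail pad (align 8); size 24, align 8
@0: e [24B, align 8] → 24
@24: b [3B, align 1] → 27
@27: h [1B, align 1] → 28
@28: g [4B, align 4] → 32
@32: f [8B, align 8] → 40
@40: d [8B, align 8] → 48
@48: a [4B, align 4] → 52
@52: c [4B, align 4] → 56
size 56, align 8
array of 3: 3 × 56 = 168

168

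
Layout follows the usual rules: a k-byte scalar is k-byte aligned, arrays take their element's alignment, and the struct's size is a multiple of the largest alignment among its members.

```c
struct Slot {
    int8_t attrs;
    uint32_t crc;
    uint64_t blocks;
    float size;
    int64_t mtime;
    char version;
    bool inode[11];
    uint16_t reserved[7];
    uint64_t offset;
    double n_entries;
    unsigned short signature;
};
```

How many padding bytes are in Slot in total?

19

@0: attrs [1B, align 1] → 1
+3 pad (align 4)
@4: crc [4B, align 4] → 8
@8: blocks [8B, align 8] → 16
@16: size [4B, align 4] → 20
+4 pad (align 8)
@24: mtime [8B, align 8] → 32
@32: version [1B, align 1] → 33
@33: inode [11B, align 1] → 44
@44: reserved [14B, align 2] → 58
+6 pad (align 8)
@64: offset [8B, align 8] → 72
@72: n_entries [8B, align 8] → 80
@80: signature [2B, align 2] → 82
+6 tail pad (align 8)
size 88, align 8
data bytes 69, size 88 → padding 19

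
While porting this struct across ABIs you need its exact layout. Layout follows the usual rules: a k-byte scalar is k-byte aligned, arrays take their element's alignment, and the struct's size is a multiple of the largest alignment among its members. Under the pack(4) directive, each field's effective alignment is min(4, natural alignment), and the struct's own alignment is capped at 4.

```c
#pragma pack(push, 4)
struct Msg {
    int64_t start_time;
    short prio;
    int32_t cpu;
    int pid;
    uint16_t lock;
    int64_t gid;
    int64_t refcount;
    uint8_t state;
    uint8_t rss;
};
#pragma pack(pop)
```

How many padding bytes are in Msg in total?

6

@0: start_time [8B, align 4] → 8
@8: prio [2B, align 2] → 10
+2 pad (align 4)
@12: cpu [4B, align 4] → 16
@16: pid [4B, align 4] → 20
@20: lock [2B, align 2] → 22
+2 pad (align 4)
@24: gid [8B, align 4] → 32
@32: refcount [8B, align 4] → 40
@40: state [1B, align 1] → 41
@41: rss [1B, align 1] → 42
+2 tail pad (align 4)
size 44, align 4
data bytes 38, size 44 → padding 6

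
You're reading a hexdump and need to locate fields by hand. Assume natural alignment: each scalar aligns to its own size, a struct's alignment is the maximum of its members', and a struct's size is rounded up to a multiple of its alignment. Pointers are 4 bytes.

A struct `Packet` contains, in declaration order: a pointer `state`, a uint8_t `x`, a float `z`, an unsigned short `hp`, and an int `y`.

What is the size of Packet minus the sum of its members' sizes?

5

state at 0 (size 4, align 4) → ends 4
x at 4 (size 1, align 1) → ends 5
pad 3 to align 4 for z
z at 8 (size 4, align 4) → ends 12
hp at 12 (size 2, align 2) → ends 14
pad 2 to align 4 for y
y at 16 (size 4, align 4) → ends 20
total 20 bytes, alignment 4
data bytes 15, size 20 → padding 5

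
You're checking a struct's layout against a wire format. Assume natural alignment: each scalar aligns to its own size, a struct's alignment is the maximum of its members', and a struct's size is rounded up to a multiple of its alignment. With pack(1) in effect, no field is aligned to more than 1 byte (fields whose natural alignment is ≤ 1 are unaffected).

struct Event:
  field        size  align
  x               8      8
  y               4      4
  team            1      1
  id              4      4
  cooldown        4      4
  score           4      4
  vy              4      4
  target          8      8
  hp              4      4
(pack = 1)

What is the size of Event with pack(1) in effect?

41

x at 0 (size 8, align 1) → ends 8
y at 8 (size 4, align 1) → ends 12
team at 12 (size 1, align 1) → ends 13
id at 13 (size 4, align 1) → ends 17
cooldown at 17 (size 4, align 1) → ends 21
score at 21 (size 4, align 1) → ends 25
vy at 25 (size 4, align 1) → ends 29
target at 29 (size 8, align 1) → ends 37
hp at 37 (size 4, align 1) → ends 41
total 41 bytes, alignment 1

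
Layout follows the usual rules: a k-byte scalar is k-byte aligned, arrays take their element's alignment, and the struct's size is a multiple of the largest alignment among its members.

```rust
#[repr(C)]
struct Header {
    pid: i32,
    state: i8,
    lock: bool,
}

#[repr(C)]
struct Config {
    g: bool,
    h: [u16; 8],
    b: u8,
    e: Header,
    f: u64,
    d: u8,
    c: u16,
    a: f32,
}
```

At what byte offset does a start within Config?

Header: pid at 0 (size 4, align 4) → ends 4; state at 4 (size 1, align 1) → ends 5; lock at 5 (size 1, align 1) → ends 6; tail pad 2 to reach multiple of 4; total 8 bytes, alignment 4
g at 0 (size 1, align 1) → ends 1
pad 1 to align 2 for h
h at 2 (size 16, align 2) → ends 18
b at 18 (size 1, align 1) → ends 19
pad 1 to align 4 for e
e at 20 (size 8, align 4) → ends 28
pad 4 to align 8 for f
f at 32 (size 8, align 8) → ends 40
d at 40 (size 1, align 1) → ends 41
pad 1 to align 2 for c
c at 42 (size 2, align 2) → ends 44
a at 44 (size 4, align 4) → ends 48

44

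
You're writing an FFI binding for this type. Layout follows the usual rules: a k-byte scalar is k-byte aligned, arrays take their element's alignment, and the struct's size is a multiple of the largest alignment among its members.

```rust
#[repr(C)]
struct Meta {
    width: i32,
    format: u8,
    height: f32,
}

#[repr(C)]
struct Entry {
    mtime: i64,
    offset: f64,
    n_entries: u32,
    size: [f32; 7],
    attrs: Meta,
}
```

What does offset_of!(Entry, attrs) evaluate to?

Meta: @0: width [4B, align 4] → 4; @4: format [1B, align 1] → 5; +3 pad (align 4); @8: height [4B, align 4] → 12; size 12, align 4
@0: mtime [8B, align 8] → 8
@8: offset [8B, align 8] → 16
@16: n_entries [4B, align 4] → 20
@20: size [28B, align 4] → 48
@48: attrs [12B, align 4] → 60

48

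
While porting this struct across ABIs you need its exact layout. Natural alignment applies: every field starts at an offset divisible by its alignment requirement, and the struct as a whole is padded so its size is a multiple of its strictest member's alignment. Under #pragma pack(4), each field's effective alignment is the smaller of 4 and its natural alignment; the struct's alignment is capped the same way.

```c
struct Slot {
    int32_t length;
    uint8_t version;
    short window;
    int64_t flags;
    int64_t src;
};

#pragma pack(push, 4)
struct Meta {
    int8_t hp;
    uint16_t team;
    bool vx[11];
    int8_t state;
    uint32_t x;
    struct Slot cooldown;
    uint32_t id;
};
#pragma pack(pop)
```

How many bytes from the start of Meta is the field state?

Slot: @0: length [4B, align 4] → 4; @4: version [1B, align 1] → 5; +1 pad (align 2); @6: window [2B, align 2] → 8; @8: flags [8B, align 8] → 16; @16: src [8B, align 8] → 24; size 24, align 8
@0: hp [1B, align 1] → 1
+1 pad (align 2)
@2: team [2B, align 2] → 4
@4: vx [11B, align 1] → 15
@15: state [1B, align 1] → 16

15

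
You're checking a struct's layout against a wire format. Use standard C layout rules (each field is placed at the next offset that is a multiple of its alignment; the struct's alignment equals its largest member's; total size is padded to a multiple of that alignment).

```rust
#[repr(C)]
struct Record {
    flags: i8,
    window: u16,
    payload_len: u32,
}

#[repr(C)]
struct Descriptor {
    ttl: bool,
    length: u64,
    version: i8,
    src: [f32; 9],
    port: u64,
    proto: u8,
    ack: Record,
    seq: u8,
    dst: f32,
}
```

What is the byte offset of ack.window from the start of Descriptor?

Record: 0..1  flags  (1B, 1-aligned); 1..2  -- padding (1B); 2..4  window  (2B, 2-aligned); 4..8  payload_len  (4B, 4-aligned); sizeof = 8, alignof = 4
0..1  ttl  (1B, 1-aligned)
1..8  -- padding (7B)
8..16  length  (8B, 8-aligned)
16..17  version  (1B, 1-aligned)
17..20  -- padding (3B)
20..56  src  (36B, 4-aligned)
56..64  port  (8B, 8-aligned)
64..65  proto  (1B, 1-aligned)
65..68  -- padding (3B)
68..76  ack  (8B, 4-aligned)
within Record: window at 2
68 + 2 = 70

70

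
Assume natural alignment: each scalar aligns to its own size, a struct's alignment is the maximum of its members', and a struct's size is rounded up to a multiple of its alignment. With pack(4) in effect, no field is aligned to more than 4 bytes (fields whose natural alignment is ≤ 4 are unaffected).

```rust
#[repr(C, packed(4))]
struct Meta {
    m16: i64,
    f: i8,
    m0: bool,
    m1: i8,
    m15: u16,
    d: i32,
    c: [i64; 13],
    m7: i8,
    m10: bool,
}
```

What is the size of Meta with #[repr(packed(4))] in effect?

0..8  m16  (8B, 4-aligned)
8..9  f  (1B, 1-aligned)
9..10  m0  (1B, 1-aligned)
10..11  m1  (1B, 1-aligned)
11..12  -- padding (1B)
12..14  m15  (2B, 2-aligned)
14..16  -- padding (2B)
16..20  d  (4B, 4-aligned)
20..124  c  (104B, 4-aligned)
124..125  m7  (1B, 1-aligned)
125..126  m10  (1B, 1-aligned)
126..128  -- tail padding (2B)
sizeof = 128, alignof = 4

128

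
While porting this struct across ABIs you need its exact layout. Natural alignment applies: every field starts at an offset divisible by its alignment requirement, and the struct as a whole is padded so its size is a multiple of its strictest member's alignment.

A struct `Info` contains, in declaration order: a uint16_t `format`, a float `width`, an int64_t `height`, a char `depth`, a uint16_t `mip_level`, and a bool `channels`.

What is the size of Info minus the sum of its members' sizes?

0..2  format  (2B, 2-aligned)
2..4  -- padding (2B)
4..8  width  (4B, 4-aligned)
8..16  height  (8B, 8-aligned)
16..17  depth  (1B, 1-aligned)
17..18  -- padding (1B)
18..20  mip_level  (2B, 2-aligned)
20..21  channels  (1B, 1-aligned)
21..24  -- tail padding (3B)
sizeof = 24, alignof = 8
data bytes 18, size 24 → padding 6

6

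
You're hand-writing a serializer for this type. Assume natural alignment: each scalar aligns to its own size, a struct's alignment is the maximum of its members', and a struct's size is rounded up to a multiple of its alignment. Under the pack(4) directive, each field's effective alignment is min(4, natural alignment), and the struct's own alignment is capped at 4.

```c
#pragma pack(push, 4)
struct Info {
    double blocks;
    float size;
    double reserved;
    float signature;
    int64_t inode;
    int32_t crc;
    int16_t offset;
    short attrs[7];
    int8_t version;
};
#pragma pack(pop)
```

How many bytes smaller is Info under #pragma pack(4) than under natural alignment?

natural layout:
  blocks at 0 (size 8, align 8) → ends 8
  size at 8 (size 4, align 4) → ends 12
  pad 4 to align 8 for reserved
  reserved at 16 (size 8, align 8) → ends 24
  signature at 24 (size 4, align 4) → ends 28
  pad 4 to align 8 for inode
  inode at 32 (size 8, align 8) → ends 40
  crc at 40 (size 4, align 4) → ends 44
  offset at 44 (size 2, align 2) → ends 46
  attrs at 46 (size 14, align 2) → ends 60
  version at 60 (size 1, align 1) → ends 61
  tail pad 3 to reach multiple of 8
  total 64 bytes, alignment 8
packed(4) layout:
  blocks at 0 (size 8, align 4) → ends 8
  size at 8 (size 4, align 4) → ends 12
  reserved at 12 (size 8, align 4) → ends 20
  signature at 20 (size 4, align 4) → ends 24
  inode at 24 (size 8, align 4) → ends 32
  crc at 32 (size 4, align 4) → ends 36
  offset at 36 (size 2, align 2) → ends 38
  attrs at 38 (size 14, align 2) → ends 52
  version at 52 (size 1, align 1) → ends 53
  tail pad 3 to reach multiple of 4
  total 56 bytes, alignment 4
64 − 56 = 8

8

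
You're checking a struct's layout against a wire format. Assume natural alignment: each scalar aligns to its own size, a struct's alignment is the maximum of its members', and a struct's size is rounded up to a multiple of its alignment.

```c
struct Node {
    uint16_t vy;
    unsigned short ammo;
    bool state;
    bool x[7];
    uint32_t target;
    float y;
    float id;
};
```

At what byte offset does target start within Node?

@0: vy [2B, align 2] → 2
@2: ammo [2B, align 2] → 4
@4: state [1B, align 1] → 5
@5: x [7B, align 1] → 12
@12: target [4B, align 4] → 16

12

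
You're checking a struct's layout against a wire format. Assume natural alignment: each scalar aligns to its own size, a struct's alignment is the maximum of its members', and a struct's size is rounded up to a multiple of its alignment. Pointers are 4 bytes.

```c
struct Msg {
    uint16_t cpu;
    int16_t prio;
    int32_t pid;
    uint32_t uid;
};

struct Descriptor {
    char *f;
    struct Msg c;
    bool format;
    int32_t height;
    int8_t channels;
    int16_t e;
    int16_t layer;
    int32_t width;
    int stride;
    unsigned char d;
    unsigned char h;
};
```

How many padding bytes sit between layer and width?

2

Msg: @0: cpu [2B, align 2] → 2; @2: prio [2B, align 2] → 4; @4: pid [4B, align 4] → 8; @8: uid [4B, align 4] → 12; size 12, align 4
@0: f [4B, align 4] → 4
@4: c [12B, align 4] → 16
@16: format [1B, align 1] → 17
+3 pad (align 4)
@20: height [4B, align 4] → 24
@24: channels [1B, align 1] → 25
+1 pad (align 2)
@26: e [2B, align 2] → 28
@28: layer [2B, align 2] → 30
+2 pad (align 4)
@32: width [4B, align 4] → 36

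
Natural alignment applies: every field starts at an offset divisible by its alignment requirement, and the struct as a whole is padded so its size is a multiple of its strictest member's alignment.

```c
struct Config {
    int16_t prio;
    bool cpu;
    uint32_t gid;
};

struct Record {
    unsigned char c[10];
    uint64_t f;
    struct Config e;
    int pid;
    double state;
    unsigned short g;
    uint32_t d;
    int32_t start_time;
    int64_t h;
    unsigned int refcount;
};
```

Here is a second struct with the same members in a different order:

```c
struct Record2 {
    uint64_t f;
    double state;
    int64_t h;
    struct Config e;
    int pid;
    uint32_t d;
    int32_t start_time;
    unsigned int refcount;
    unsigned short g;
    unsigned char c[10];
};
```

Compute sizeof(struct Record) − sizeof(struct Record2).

Config: @0: prio [2B, align 2] → 2; @2: cpu [1B, align 1] → 3; +1 pad (align 4); @4: gid [4B, align 4] → 8; size 8, align 4
@0: c [10B, align 1] → 10
+6 pad (align 8)
@16: f [8B, align 8] → 24
@24: e [8B, align 4] → 32
@32: pid [4B, align 4] → 36
+4 pad (align 8)
@40: state [8B, align 8] → 48
@48: g [2B, align 2] → 50
+2 pad (align 4)
@52: d [4B, align 4] → 56
@56: start_time [4B, align 4] → 60
+4 pad (align 8)
@64: h [8B, align 8] → 72
@72: refcount [4B, align 4] → 76
+4 tail pad (align 8)
size 80, align 8
— Record2 —
@0: f [8B, align 8] → 8
@8: state [8B, align 8] → 16
@16: h [8B, align 8] → 24
@24: e [8B, align 4] → 32
@32: pid [4B, align 4] → 36
@36: d [4B, align 4] → 40
@40: start_time [4B, align 4] → 44
@44: refcount [4B, align 4] → 48
@48: g [2B, align 2] → 50
@50: c [10B, align 1] → 60
+4 tail pad (align 8)
size 64, align 8
80 − 64 = 16

16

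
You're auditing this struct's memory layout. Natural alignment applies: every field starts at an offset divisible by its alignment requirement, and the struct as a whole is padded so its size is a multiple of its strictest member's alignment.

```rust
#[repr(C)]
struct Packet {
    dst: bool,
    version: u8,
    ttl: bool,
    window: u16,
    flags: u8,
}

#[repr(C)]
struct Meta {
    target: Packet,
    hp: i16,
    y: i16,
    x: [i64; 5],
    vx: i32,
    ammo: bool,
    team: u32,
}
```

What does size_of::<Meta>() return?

72

Packet: 0..1  dst  (1B, 1-aligned); 1..2  version  (1B, 1-aligned); 2..3  ttl  (1B, 1-aligned); 3..4  -- padding (1B); 4..6  window  (2B, 2-aligned); 6..7  flags  (1B, 1-aligned); 7..8  -- tail padding (1B); sizeof = 8, alignof = 2
0..8  target  (8B, 2-aligned)
8..10  hp  (2B, 2-aligned)
10..12  y  (2B, 2-aligned)
12..16  -- padding (4B)
16..56  x  (40B, 8-aligned)
56..60  vx  (4B, 4-aligned)
60..61  ammo  (1B, 1-aligned)
61..64  -- padding (3B)
64..68  team  (4B, 4-aligned)
68..72  -- tail padding (4B)
sizeof = 72, alignof = 8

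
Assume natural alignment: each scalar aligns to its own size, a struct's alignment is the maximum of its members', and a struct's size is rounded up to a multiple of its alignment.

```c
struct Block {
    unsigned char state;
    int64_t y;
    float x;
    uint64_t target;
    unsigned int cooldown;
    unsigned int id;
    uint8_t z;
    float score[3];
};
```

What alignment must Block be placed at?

member alignments: state=1, y=8, x=4, target=8, cooldown=4, id=4, z=1, score=4
max = 8

8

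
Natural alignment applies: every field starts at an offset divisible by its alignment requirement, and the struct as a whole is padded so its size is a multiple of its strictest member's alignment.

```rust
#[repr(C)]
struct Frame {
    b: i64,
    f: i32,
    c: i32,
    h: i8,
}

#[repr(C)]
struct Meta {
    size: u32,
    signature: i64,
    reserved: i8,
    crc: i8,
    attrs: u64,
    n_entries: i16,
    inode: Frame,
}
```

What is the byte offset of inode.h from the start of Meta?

56

Frame: @0: b [8B, align 8] → 8; @8: f [4B, align 4] → 12; @12: c [4B, align 4] → 16; @16: h [1B, align 1] → 17; +7 tail pad (align 8); size 24, align 8
@0: size [4B, align 4] → 4
+4 pad (align 8)
@8: signature [8B, align 8] → 16
@16: reserved [1B, align 1] → 17
@17: crc [1B, align 1] → 18
+6 pad (align 8)
@24: attrs [8B, align 8] → 32
@32: n_entries [2B, align 2] → 34
+6 pad (align 8)
@40: inode [24B, align 8] → 64
within Frame: h at 16
40 + 16 = 56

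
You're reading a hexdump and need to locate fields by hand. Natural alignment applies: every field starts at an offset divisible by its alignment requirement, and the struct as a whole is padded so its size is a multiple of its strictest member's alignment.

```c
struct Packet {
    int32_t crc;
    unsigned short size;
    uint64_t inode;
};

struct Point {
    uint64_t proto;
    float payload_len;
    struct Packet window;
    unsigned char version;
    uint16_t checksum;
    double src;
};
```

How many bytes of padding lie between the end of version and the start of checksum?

Packet: 0..4  crc  (4B, 4-aligned); 4..6  size  (2B, 2-aligned); 6..8  -- padding (2B); 8..16  inode  (8B, 8-aligned); sizeof = 16, alignof = 8
0..8  proto  (8B, 8-aligned)
8..12  payload_len  (4B, 4-aligned)
12..16  -- padding (4B)
16..32  window  (16B, 8-aligned)
32..33  version  (1B, 1-aligned)
33..34  -- padding (1B)
34..36  checksum  (2B, 2-aligned)

1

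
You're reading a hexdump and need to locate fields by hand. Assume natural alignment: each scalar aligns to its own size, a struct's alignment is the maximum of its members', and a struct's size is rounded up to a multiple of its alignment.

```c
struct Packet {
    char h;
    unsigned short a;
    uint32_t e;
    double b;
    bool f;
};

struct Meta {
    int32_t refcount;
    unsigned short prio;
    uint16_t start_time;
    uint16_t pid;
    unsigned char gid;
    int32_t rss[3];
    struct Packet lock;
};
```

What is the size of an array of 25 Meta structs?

1200

Packet: h at 0 (size 1, align 1) → ends 1; pad 1 to align 2 for a; a at 2 (size 2, align 2) → ends 4; e at 4 (size 4, align 4) → ends 8; b at 8 (size 8, align 8) → ends 16; f at 16 (size 1, align 1) → ends 17; tail pad 7 to reach multiple of 8; total 24 bytes, alignment 8
refcount at 0 (size 4, align 4) → ends 4
prio at 4 (size 2, align 2) → ends 6
start_time at 6 (size 2, align 2) → ends 8
pid at 8 (size 2, align 2) → ends 10
gid at 10 (size 1, align 1) → ends 11
pad 1 to align 4 for rss
rss at 12 (size 12, align 4) → ends 24
lock at 24 (size 24, align 8) → ends 48
total 48 bytes, alignment 8
array of 25: 25 × 48 = 1200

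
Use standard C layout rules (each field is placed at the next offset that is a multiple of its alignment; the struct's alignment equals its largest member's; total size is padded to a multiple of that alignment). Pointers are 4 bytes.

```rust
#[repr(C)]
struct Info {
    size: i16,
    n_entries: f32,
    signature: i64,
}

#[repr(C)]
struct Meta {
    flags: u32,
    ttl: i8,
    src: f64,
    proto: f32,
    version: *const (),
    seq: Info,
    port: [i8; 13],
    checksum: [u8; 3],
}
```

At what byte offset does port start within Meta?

40

Info: size at 0 (size 2, align 2) → ends 2; pad 2 to align 4 for n_entries; n_entries at 4 (size 4, align 4) → ends 8; signature at 8 (size 8, align 8) → ends 16; total 16 bytes, alignment 8
flags at 0 (size 4, align 4) → ends 4
ttl at 4 (size 1, align 1) → ends 5
pad 3 to align 8 for src
src at 8 (size 8, align 8) → ends 16
proto at 16 (size 4, align 4) → ends 20
version at 20 (size 4, align 4) → ends 24
seq at 24 (size 16, align 8) → ends 40
port at 40 (size 13, align 1) → ends 53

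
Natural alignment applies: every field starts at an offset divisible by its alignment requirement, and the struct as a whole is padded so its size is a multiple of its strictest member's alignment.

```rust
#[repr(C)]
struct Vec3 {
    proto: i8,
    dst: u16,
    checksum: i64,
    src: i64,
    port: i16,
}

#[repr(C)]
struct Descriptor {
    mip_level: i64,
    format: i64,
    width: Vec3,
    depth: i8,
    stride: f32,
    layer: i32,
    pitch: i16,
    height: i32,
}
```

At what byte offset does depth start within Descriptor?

48

Vec3: 0..1  proto  (1B, 1-aligned); 1..2  -- padding (1B); 2..4  dst  (2B, 2-aligned); 4..8  -- padding (4B); 8..16  checksum  (8B, 8-aligned); 16..24  src  (8B, 8-aligned); 24..26  port  (2B, 2-aligned); 26..32  -- tail padding (6B); sizeof = 32, alignof = 8
0..8  mip_level  (8B, 8-aligned)
8..16  format  (8B, 8-aligned)
16..48  width  (32B, 8-aligned)
48..49  depth  (1B, 1-aligned)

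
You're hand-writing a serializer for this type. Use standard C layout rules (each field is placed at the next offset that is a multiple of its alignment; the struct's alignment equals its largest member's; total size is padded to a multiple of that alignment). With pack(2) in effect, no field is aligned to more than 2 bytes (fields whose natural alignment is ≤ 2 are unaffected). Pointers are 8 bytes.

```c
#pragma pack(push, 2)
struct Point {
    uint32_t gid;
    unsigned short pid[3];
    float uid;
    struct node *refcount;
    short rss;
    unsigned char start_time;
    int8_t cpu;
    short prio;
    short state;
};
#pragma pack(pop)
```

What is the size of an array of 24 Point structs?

720

@0: gid [4B, align 2] → 4
@4: pid [6B, align 2] → 10
@10: uid [4B, align 2] → 14
@14: refcount [8B, align 2] → 22
@22: rss [2B, align 2] → 24
@24: start_time [1B, align 1] → 25
@25: cpu [1B, align 1] → 26
@26: prio [2B, align 2] → 28
@28: state [2B, align 2] → 30
size 30, align 2
array of 24: 24 × 30 = 720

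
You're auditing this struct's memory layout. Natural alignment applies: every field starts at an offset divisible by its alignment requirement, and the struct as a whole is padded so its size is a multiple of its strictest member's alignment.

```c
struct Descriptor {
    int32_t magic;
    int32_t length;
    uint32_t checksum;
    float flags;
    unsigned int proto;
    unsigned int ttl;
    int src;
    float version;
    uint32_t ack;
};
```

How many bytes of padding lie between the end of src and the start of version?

0

0..4  magic  (4B, 4-aligned)
4..8  length  (4B, 4-aligned)
8..12  checksum  (4B, 4-aligned)
12..16  flags  (4B, 4-aligned)
16..20  proto  (4B, 4-aligned)
20..24  ttl  (4B, 4-aligned)
24..28  src  (4B, 4-aligned)
28..32  version  (4B, 4-aligned)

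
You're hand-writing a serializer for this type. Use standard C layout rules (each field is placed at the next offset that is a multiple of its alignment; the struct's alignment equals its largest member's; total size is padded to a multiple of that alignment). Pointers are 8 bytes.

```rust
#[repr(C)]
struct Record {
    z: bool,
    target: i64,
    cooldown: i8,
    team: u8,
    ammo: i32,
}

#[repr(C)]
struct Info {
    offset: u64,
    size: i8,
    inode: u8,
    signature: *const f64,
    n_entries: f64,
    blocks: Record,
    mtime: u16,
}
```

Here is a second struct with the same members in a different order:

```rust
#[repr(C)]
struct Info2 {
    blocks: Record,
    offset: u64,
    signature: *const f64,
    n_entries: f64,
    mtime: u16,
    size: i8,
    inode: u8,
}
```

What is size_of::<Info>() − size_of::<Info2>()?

Record: 0..1  z  (1B, 1-aligned); 1..8  -- padding (7B); 8..16  target  (8B, 8-aligned); 16..17  cooldown  (1B, 1-aligned); 17..18  team  (1B, 1-aligned); 18..20  -- padding (2B); 20..24  ammo  (4B, 4-aligned); sizeof = 24, alignof = 8
0..8  offset  (8B, 8-aligned)
8..9  size  (1B, 1-aligned)
9..10  inode  (1B, 1-aligned)
10..16  -- padding (6B)
16..24  signature  (8B, 8-aligned)
24..32  n_entries  (8B, 8-aligned)
32..56  blocks  (24B, 8-aligned)
56..58  mtime  (2B, 2-aligned)
58..64  -- tail padding (6B)
sizeof = 64, alignof = 8
— Info2 —
0..24  blocks  (24B, 8-aligned)
24..32  offset  (8B, 8-aligned)
32..40  signature  (8B, 8-aligned)
40..48  n_entries  (8B, 8-aligned)
48..50  mtime  (2B, 2-aligned)
50..51  size  (1B, 1-aligned)
51..52  inode  (1B, 1-aligned)
52..56  -- tail padding (4B)
sizeof = 56, alignof = 8
64 − 56 = 8

8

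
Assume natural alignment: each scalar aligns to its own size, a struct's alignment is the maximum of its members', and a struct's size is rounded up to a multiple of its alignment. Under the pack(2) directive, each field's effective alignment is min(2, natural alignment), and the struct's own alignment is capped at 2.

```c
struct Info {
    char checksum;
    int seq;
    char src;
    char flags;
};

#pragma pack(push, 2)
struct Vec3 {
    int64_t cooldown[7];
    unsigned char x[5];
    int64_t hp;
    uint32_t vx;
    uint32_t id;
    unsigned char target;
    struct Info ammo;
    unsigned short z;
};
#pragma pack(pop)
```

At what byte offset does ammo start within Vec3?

80

Info: 0..1  checksum  (1B, 1-aligned); 1..4  -- padding (3B); 4..8  seq  (4B, 4-aligned); 8..9  src  (1B, 1-aligned); 9..10  flags  (1B, 1-aligned); 10..12  -- tail padding (2B); sizeof = 12, alignof = 4
0..56  cooldown  (56B, 2-aligned)
56..61  x  (5B, 1-aligned)
61..62  -- padding (1B)
62..70  hp  (8B, 2-aligned)
70..74  vx  (4B, 2-aligned)
74..78  id  (4B, 2-aligned)
78..79  target  (1B, 1-aligned)
79..80  -- padding (1B)
80..92  ammo  (12B, 2-aligned)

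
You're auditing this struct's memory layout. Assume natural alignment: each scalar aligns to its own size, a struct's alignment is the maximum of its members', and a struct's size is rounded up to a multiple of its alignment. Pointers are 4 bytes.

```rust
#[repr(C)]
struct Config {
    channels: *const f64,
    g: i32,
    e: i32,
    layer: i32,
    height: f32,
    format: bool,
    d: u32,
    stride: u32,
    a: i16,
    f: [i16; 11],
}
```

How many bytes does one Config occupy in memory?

56

@0: channels [4B, align 4] → 4
@4: g [4B, align 4] → 8
@8: e [4B, align 4] → 12
@12: layer [4B, align 4] → 16
@16: height [4B, align 4] → 20
@20: format [1B, align 1] → 21
+3 pad (align 4)
@24: d [4B, align 4] → 28
@28: stride [4B, align 4] → 32
@32: a [2B, align 2] → 34
@34: f [22B, align 2] → 56
size 56, align 4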